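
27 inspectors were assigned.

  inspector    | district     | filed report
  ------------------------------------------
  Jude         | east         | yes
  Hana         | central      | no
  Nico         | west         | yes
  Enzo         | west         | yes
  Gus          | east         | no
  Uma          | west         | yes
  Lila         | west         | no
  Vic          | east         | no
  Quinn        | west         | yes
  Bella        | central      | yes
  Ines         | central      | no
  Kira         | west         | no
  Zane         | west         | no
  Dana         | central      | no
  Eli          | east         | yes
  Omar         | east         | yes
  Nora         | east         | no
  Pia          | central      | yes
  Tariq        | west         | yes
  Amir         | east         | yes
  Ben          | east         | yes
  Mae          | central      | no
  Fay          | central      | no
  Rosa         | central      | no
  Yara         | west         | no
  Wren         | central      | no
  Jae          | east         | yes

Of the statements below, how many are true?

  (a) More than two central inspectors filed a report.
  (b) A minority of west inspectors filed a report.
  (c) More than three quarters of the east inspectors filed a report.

0

(a) central: |A| = 9, |A ∩ B| = 2; needs |A ∩ B| > 2 — false.
(b) west: |A| = 9, |A ∩ B| = 5; needs |A ∩ B| < |A ∖ B| — false.
(c) east: |A| = 9, |A ∩ B| = 6; needs |A ∩ B| / |A| > 3/4 — false.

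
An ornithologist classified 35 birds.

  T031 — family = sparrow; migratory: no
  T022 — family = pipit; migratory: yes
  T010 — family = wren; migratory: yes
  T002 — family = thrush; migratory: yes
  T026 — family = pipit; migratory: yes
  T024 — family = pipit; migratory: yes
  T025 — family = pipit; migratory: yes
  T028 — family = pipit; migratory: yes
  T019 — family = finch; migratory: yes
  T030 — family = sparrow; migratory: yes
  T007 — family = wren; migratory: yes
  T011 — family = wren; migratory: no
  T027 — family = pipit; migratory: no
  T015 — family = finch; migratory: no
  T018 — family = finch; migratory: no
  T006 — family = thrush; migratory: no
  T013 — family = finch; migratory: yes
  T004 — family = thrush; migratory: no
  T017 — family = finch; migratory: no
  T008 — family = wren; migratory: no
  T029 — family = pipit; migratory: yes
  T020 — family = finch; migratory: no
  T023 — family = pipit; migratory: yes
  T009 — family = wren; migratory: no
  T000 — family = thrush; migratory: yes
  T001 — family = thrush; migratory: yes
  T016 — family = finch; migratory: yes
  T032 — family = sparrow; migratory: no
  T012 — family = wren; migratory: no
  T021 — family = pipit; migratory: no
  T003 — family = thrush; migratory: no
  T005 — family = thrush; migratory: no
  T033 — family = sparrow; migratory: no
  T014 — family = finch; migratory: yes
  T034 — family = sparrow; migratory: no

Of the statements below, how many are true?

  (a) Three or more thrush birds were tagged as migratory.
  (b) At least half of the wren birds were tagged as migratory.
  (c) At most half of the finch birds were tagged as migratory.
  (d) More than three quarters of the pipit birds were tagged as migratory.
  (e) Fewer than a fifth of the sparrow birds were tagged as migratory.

(a) thrush: |A| = 7, |A ∩ B| = 3; needs |A ∩ B| ≥ 3 — true.
(b) wren: |A| = 6, |A ∩ B| = 2; needs |A ∩ B| ≥ |A ∖ B| — false.
(c) finch: |A| = 8, |A ∩ B| = 4; needs |A ∩ B| ≤ |A ∖ B| — true.
(d) pipit: |A| = 9, |A ∩ B| = 7; needs |A ∩ B| / |A| > 3/4 — true.
(e) sparrow: |A| = 5, |A ∩ B| = 1; needs |A ∩ B| / |A| < 1/5 — false.

3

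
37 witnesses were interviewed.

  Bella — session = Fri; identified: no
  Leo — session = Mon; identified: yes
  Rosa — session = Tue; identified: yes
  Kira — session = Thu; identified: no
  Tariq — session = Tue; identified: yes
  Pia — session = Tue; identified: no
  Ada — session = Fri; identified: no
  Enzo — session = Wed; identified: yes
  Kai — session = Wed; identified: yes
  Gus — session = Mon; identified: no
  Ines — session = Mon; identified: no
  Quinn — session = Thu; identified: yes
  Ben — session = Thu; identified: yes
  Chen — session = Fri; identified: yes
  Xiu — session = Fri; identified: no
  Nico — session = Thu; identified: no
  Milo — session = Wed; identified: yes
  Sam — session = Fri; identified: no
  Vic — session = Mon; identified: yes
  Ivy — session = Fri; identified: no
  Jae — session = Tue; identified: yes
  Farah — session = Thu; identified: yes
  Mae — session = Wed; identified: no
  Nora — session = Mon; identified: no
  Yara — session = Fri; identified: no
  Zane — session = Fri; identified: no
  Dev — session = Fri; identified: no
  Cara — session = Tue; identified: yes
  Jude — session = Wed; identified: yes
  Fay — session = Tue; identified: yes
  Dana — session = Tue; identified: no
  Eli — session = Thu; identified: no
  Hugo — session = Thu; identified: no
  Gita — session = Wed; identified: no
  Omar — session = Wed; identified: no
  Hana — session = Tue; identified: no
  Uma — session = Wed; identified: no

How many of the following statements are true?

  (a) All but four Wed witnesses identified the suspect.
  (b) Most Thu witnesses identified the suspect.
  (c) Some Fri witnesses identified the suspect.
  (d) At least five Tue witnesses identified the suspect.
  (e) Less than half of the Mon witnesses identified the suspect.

4

(a) Wed: |A| = 8, |A ∩ B| = 4; needs |A ∖ B| = 4 — true.
(b) Thu: |A| = 7, |A ∩ B| = 3; needs |A ∩ B| > |A ∖ B| — false.
(c) Fri: |A| = 9, |A ∩ B| = 1; needs A ∩ B ≠ ∅ (|A ∩ B| ≥ 1) — true.
(d) Tue: |A| = 8, |A ∩ B| = 5; needs |A ∩ B| ≥ 5 — true.
(e) Mon: |A| = 5, |A ∩ B| = 2; needs |A ∩ B| < |A ∖ B| — true.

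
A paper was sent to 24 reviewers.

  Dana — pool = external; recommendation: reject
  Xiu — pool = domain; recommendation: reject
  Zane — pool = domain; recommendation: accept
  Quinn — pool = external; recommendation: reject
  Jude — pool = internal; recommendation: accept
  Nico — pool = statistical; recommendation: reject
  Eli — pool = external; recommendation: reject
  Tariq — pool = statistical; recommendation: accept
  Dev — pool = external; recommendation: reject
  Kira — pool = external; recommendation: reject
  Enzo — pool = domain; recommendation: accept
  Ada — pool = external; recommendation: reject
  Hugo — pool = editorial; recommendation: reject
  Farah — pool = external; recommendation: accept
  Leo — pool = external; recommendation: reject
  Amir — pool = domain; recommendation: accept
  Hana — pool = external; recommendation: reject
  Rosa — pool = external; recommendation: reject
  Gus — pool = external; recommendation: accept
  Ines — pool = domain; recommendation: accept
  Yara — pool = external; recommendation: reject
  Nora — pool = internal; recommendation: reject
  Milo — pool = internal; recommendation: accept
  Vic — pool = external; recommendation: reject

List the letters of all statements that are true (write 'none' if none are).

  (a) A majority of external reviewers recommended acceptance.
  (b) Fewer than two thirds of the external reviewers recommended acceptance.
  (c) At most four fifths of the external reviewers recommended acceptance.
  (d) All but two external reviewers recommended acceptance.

|A| = 13, |A ∩ B| = 2, |A ∖ B| = 11.
(a) |A ∩ B| > |A ∖ B|: fails.
(b) |A ∩ B| / |A| < 2/3: holds.
(c) |A ∩ B| / |A| ≤ 4/5: holds.
(d) |A ∖ B| = 2: fails.

(b), (c)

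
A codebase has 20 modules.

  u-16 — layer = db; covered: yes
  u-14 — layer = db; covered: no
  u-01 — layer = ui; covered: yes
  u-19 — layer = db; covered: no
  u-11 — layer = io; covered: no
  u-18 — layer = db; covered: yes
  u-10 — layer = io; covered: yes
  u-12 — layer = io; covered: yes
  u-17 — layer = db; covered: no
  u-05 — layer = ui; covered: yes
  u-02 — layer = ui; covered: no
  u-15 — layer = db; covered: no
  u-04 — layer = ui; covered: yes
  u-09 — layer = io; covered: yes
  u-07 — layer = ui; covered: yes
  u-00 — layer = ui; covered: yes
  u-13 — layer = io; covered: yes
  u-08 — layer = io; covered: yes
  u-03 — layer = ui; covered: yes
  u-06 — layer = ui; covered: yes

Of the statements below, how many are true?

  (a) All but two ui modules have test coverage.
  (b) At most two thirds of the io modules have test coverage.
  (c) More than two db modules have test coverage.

(a) ui: |A| = 8, |A ∩ B| = 7; needs |A ∖ B| = 2 — false.
(b) io: |A| = 6, |A ∩ B| = 5; needs |A ∩ B| / |A| ≤ 2/3 — false.
(c) db: |A| = 6, |A ∩ B| = 2; needs |A ∩ B| > 2 — false.

0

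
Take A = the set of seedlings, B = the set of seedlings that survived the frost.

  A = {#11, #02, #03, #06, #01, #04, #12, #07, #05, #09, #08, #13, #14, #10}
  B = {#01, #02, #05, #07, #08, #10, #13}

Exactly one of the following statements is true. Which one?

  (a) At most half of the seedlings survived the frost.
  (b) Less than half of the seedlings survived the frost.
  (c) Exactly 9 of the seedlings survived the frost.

(a)

|A| = 14, |A ∩ B| = 7, |A ∖ B| = 7.
(a) requires |A ∩ B| ≤ |A ∖ B|: true.
(b) requires |A ∩ B| < |A ∖ B|: false.
(c) requires |A ∩ B| = 9: false.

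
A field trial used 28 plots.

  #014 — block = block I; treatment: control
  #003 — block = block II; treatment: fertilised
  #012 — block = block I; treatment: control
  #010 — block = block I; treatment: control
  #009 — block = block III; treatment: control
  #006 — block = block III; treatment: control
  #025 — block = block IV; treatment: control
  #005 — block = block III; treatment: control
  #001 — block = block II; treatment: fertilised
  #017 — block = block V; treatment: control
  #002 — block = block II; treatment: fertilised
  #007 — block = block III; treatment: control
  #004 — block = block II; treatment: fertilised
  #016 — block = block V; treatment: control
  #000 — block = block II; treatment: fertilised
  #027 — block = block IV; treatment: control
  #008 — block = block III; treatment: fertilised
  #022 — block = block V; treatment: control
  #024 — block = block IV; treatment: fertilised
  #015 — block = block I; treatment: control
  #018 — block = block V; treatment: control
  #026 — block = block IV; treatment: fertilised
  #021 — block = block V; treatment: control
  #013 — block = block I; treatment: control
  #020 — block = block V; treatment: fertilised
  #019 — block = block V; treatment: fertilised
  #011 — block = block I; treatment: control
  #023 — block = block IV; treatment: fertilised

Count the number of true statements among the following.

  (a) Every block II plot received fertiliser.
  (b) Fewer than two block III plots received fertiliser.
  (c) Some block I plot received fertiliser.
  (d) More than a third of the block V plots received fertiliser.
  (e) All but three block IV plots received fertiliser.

(a) block II: |A| = 5, |A ∩ B| = 5; needs A ⊆ B, i.e. every element of A is in B (|A ∖ B| = 0) — true.
(b) block III: |A| = 5, |A ∩ B| = 1; needs |A ∩ B| < 2 — true.
(c) block I: |A| = 6, |A ∩ B| = 0; needs A ∩ B ≠ ∅ (|A ∩ B| ≥ 1) — false.
(d) block V: |A| = 7, |A ∩ B| = 2; needs |A ∩ B| / |A| > 1/3 — false.
(e) block IV: |A| = 5, |A ∩ B| = 3; needs |A ∖ B| = 3 — false.

2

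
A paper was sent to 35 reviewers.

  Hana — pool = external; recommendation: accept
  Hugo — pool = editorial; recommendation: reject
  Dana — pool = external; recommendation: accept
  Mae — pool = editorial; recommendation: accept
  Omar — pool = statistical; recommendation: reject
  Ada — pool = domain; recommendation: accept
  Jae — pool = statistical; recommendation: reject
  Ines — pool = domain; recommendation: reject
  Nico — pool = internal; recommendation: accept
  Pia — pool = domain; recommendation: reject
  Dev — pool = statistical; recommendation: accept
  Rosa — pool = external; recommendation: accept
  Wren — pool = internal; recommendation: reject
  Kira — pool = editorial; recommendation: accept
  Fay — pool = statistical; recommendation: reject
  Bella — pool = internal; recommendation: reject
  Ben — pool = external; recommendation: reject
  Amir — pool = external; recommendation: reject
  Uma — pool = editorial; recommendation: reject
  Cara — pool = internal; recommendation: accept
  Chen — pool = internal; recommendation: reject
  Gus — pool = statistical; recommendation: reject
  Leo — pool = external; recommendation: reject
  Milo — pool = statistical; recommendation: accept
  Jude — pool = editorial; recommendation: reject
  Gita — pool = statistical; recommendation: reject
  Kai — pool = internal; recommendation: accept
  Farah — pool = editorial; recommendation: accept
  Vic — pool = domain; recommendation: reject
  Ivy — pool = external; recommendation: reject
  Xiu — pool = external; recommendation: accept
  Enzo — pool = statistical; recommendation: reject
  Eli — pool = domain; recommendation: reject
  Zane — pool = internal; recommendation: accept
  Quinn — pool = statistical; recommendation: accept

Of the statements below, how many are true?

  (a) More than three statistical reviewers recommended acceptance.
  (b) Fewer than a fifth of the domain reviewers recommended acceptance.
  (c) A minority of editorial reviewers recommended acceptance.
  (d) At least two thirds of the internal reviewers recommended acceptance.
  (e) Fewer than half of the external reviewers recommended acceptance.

(a) statistical: |A| = 9, |A ∩ B| = 3; needs |A ∩ B| > 3 — false.
(b) domain: |A| = 5, |A ∩ B| = 1; needs |A ∩ B| / |A| < 1/5 — false.
(c) editorial: |A| = 6, |A ∩ B| = 3; needs |A ∩ B| < |A ∖ B| — false.
(d) internal: |A| = 7, |A ∩ B| = 4; needs |A ∩ B| / |A| ≥ 2/3 — false.
(e) external: |A| = 8, |A ∩ B| = 4; needs |A ∩ B| < |A ∖ B| — false.

0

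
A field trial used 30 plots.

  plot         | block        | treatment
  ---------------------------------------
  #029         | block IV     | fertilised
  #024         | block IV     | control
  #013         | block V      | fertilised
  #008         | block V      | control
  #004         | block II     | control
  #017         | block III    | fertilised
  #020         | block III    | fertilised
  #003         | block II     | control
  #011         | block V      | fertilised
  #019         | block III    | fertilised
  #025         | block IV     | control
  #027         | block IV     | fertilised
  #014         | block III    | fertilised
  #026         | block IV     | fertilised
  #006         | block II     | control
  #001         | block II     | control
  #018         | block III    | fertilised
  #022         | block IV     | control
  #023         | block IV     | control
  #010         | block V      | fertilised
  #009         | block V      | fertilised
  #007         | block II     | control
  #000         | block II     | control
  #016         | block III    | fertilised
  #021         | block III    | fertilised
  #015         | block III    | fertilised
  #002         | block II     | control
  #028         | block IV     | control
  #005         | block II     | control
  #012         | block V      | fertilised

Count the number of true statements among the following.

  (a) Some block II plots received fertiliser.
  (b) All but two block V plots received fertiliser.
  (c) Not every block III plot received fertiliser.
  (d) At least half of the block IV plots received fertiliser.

0

(a) block II: |A| = 8, |A ∩ B| = 0; needs A ∩ B ≠ ∅ (|A ∩ B| ≥ 1) — false.
(b) block V: |A| = 6, |A ∩ B| = 5; needs |A ∖ B| = 2 — false.
(c) block III: |A| = 8, |A ∩ B| = 8; needs A ⊄ B (|A ∖ B| ≥ 1) — false.
(d) block IV: |A| = 8, |A ∩ B| = 3; needs |A ∩ B| ≥ |A ∖ B| — false.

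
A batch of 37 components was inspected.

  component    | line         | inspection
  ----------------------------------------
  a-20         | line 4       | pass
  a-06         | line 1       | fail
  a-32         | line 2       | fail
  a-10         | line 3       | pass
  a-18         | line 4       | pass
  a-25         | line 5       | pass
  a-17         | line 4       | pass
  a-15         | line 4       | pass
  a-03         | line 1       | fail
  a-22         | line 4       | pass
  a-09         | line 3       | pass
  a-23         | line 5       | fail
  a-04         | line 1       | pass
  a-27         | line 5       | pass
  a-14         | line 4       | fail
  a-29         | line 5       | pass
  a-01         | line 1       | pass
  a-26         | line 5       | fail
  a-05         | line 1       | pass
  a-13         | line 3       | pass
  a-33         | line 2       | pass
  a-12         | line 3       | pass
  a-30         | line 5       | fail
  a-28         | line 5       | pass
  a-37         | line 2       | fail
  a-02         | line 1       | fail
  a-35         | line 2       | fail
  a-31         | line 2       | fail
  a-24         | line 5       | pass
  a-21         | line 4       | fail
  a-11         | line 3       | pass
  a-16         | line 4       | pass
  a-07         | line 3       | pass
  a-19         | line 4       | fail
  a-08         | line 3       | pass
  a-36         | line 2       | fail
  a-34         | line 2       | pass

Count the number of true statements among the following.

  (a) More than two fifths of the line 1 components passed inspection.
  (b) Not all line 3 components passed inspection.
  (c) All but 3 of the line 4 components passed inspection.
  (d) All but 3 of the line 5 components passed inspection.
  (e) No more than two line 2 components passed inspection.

4

(a) line 1: |A| = 6, |A ∩ B| = 3; needs |A ∩ B| / |A| > 2/5 — true.
(b) line 3: |A| = 7, |A ∩ B| = 7; needs A ⊄ B (|A ∖ B| ≥ 1) — false.
(c) line 4: |A| = 9, |A ∩ B| = 6; needs |A ∖ B| = 3 — true.
(d) line 5: |A| = 8, |A ∩ B| = 5; needs |A ∖ B| = 3 — true.
(e) line 2: |A| = 7, |A ∩ B| = 2; needs |A ∩ B| ≤ 2 — true.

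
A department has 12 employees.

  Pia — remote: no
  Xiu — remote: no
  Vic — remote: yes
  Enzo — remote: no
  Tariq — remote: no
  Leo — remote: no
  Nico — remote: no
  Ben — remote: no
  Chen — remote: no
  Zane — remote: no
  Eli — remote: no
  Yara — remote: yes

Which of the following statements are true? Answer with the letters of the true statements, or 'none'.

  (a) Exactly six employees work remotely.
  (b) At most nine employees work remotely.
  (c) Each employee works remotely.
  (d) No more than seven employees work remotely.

(b), (d)

|A| = 12, |A ∩ B| = 2, |A ∖ B| = 10.
(a) |A ∩ B| = 6: fails.
(b) |A ∩ B| ≤ 9: holds.
(c) A ⊆ B, i.e. every element of A is in B (|A ∖ B| = 0): fails.
(d) |A ∩ B| ≤ 7: holds.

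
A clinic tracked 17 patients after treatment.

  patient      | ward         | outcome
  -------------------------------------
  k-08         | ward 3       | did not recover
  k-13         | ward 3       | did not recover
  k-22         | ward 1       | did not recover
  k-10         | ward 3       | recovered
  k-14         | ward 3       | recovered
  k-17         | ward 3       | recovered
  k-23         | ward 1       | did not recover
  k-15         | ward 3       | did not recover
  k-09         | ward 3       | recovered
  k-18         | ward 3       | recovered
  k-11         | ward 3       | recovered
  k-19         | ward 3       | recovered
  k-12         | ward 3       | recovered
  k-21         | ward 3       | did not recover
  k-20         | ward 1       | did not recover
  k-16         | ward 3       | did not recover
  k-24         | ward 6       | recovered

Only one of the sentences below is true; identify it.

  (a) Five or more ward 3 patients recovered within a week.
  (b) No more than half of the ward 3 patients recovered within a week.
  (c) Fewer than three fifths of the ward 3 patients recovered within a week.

(a)

|A| = 13, |A ∩ B| = 8, |A ∖ B| = 5.
(a) requires |A ∩ B| ≥ 5: true.
(b) requires |A ∩ B| ≤ |A ∖ B|: false.
(c) requires |A ∩ B| / |A| < 3/5: false.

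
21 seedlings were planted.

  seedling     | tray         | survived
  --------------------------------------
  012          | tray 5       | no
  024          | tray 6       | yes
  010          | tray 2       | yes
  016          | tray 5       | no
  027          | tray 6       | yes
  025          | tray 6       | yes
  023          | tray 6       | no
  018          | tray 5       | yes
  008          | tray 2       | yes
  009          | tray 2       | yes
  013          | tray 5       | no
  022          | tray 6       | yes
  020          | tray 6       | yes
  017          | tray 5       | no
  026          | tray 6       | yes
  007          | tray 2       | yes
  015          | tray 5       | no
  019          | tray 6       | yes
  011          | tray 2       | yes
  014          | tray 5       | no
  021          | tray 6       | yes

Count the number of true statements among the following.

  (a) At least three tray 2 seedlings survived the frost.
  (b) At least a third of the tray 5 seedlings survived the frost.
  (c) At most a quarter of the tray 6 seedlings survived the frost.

(a) tray 2: |A| = 5, |A ∩ B| = 5; needs |A ∩ B| ≥ 3 — true.
(b) tray 5: |A| = 7, |A ∩ B| = 1; needs |A ∩ B| / |A| ≥ 1/3 — false.
(c) tray 6: |A| = 9, |A ∩ B| = 8; needs |A ∩ B| / |A| ≤ 1/4 — false.

1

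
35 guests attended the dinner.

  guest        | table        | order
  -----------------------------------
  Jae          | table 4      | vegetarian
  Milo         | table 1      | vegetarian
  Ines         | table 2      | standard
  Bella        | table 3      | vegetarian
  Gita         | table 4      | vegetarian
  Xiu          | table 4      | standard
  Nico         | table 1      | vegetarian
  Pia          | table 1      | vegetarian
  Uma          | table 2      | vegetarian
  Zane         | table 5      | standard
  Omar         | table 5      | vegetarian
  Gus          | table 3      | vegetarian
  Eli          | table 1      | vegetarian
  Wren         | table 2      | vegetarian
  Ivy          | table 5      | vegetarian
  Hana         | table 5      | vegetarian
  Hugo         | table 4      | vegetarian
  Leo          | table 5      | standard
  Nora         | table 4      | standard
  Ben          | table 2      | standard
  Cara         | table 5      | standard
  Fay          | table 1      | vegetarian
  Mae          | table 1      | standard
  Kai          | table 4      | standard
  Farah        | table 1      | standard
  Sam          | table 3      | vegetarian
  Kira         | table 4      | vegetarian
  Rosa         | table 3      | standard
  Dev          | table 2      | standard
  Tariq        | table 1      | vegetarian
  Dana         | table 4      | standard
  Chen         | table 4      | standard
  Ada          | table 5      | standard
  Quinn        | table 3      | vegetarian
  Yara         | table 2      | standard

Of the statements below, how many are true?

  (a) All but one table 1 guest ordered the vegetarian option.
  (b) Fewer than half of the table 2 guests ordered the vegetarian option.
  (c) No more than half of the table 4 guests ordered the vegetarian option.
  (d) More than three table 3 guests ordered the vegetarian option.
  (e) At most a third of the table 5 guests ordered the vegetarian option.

3

(a) table 1: |A| = 8, |A ∩ B| = 6; needs |A ∖ B| = 1 — false.
(b) table 2: |A| = 6, |A ∩ B| = 2; needs |A ∩ B| < |A ∖ B| — true.
(c) table 4: |A| = 9, |A ∩ B| = 4; needs |A ∩ B| ≤ |A ∖ B| — true.
(d) table 3: |A| = 5, |A ∩ B| = 4; needs |A ∩ B| > 3 — true.
(e) table 5: |A| = 7, |A ∩ B| = 3; needs |A ∩ B| / |A| ≤ 1/3 — false.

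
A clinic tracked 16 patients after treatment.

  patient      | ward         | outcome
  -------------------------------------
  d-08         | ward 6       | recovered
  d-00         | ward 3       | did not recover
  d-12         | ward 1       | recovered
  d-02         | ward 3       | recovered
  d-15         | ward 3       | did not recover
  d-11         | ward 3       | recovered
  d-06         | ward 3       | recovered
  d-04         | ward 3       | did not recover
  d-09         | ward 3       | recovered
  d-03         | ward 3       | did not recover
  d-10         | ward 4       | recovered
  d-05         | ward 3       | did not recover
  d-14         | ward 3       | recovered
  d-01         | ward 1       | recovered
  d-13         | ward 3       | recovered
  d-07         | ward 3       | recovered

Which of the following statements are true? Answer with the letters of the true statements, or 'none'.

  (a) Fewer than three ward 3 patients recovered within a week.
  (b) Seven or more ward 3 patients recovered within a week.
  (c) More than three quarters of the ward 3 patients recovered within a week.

|A| = 12, |A ∩ B| = 7, |A ∖ B| = 5.
(a) |A ∩ B| < 3: fails.
(b) |A ∩ B| ≥ 7: holds.
(c) |A ∩ B| / |A| > 3/4: fails.

(b)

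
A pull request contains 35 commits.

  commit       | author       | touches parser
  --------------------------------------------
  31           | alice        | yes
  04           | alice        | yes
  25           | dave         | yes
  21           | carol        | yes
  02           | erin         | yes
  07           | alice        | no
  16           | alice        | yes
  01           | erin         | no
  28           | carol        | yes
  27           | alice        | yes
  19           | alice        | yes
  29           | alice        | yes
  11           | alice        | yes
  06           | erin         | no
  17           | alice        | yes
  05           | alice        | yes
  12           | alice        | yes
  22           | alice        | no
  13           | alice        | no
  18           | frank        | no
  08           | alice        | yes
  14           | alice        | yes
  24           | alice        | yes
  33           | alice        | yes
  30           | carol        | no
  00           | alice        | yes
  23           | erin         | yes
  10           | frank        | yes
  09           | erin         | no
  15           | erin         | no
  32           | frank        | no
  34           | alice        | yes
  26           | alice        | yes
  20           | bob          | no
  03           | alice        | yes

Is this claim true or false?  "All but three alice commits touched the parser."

'All but three alice commits touched the parser' holds iff |A ∖ B| = 3.
|A| = 21, |A ∩ B| = 18, |A ∖ B| = 3.
|A ∖ B| = 3, so the statement is true.

True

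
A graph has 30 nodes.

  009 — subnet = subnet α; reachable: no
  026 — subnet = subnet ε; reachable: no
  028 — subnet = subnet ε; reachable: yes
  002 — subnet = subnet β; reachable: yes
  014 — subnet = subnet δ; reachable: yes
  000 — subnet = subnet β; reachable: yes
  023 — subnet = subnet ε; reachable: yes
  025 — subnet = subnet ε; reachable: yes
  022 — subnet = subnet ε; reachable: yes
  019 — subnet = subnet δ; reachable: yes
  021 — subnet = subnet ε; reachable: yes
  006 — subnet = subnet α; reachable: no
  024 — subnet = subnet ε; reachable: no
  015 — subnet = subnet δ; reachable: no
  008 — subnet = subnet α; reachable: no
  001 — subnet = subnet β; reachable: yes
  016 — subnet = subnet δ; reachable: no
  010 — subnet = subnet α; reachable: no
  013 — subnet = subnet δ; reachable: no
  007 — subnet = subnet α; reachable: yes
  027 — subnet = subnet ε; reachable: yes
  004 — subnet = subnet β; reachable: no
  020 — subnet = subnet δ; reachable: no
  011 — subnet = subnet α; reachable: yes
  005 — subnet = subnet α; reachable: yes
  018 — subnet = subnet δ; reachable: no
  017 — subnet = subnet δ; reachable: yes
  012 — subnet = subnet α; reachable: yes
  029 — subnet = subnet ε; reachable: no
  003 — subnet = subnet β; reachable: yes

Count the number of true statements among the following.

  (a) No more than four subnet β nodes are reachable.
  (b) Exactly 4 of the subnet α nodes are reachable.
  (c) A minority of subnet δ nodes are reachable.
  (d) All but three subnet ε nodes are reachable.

(a) subnet β: |A| = 5, |A ∩ B| = 4; needs |A ∩ B| ≤ 4 — true.
(b) subnet α: |A| = 8, |A ∩ B| = 4; needs |A ∩ B| = 4 — true.
(c) subnet δ: |A| = 8, |A ∩ B| = 3; needs |A ∩ B| < |A ∖ B| — true.
(d) subnet ε: |A| = 9, |A ∩ B| = 6; needs |A ∖ B| = 3 — true.

4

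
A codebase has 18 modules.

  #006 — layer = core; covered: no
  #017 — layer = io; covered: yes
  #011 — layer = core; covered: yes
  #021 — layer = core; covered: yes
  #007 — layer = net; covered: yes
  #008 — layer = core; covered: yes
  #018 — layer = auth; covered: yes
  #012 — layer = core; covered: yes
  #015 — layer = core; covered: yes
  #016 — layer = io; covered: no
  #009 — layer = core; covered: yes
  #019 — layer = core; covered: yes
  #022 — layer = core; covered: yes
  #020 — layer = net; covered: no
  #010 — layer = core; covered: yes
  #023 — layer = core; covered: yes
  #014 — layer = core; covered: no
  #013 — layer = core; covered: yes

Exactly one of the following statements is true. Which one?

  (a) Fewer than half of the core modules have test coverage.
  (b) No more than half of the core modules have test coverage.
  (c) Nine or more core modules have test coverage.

(c)

|A| = 13, |A ∩ B| = 11, |A ∖ B| = 2.
(a) requires |A ∩ B| < |A ∖ B|: false.
(b) requires |A ∩ B| ≤ |A ∖ B|: false.
(c) requires |A ∩ B| ≥ 9: true.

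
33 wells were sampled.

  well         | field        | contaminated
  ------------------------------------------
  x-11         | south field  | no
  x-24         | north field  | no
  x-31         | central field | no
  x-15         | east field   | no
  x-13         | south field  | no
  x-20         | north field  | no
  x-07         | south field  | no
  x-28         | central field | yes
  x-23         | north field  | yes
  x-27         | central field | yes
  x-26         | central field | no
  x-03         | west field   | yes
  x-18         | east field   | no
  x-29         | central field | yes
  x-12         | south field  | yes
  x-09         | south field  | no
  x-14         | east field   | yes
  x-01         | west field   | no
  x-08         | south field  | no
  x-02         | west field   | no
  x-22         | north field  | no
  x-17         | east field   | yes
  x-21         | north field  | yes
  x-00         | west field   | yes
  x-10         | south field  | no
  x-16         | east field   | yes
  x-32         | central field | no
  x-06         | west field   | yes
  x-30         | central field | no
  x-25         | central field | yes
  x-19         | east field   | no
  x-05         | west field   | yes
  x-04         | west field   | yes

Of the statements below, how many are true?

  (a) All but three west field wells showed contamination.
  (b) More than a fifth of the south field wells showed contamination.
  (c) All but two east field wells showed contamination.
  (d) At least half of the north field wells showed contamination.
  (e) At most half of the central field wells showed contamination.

1

(a) west field: |A| = 7, |A ∩ B| = 5; needs |A ∖ B| = 3 — false.
(b) south field: |A| = 7, |A ∩ B| = 1; needs |A ∩ B| / |A| > 1/5 — false.
(c) east field: |A| = 6, |A ∩ B| = 3; needs |A ∖ B| = 2 — false.
(d) north field: |A| = 5, |A ∩ B| = 2; needs |A ∩ B| ≥ |A ∖ B| — false.
(e) central field: |A| = 8, |A ∩ B| = 4; needs |A ∩ B| ≤ |A ∖ B| — true.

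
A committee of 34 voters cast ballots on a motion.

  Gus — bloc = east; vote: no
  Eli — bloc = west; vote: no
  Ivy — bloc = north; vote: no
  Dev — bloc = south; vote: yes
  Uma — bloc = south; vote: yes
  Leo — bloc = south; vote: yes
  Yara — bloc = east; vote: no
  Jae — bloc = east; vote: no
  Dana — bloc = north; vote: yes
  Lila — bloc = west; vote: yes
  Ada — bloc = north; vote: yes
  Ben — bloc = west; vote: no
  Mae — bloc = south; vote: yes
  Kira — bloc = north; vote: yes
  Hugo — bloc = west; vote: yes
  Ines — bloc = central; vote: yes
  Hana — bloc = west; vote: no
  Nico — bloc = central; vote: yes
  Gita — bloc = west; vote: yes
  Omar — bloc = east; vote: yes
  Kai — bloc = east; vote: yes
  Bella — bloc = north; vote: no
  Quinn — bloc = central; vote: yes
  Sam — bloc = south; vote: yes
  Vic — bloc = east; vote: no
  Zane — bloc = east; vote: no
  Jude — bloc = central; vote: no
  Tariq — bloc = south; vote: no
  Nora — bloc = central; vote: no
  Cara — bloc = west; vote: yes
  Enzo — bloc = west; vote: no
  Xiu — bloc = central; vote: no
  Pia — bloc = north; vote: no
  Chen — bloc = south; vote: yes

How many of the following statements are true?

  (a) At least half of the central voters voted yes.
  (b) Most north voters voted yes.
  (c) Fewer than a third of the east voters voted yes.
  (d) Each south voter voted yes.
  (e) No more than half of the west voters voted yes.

3

(a) central: |A| = 6, |A ∩ B| = 3; needs |A ∩ B| ≥ |A ∖ B| — true.
(b) north: |A| = 6, |A ∩ B| = 3; needs |A ∩ B| > |A ∖ B| — false.
(c) east: |A| = 7, |A ∩ B| = 2; needs |A ∩ B| / |A| < 1/3 — true.
(d) south: |A| = 7, |A ∩ B| = 6; needs A ⊆ B, i.e. every element of A is in B (|A ∖ B| = 0) — false.
(e) west: |A| = 8, |A ∩ B| = 4; needs |A ∩ B| ≤ |A ∖ B| — true.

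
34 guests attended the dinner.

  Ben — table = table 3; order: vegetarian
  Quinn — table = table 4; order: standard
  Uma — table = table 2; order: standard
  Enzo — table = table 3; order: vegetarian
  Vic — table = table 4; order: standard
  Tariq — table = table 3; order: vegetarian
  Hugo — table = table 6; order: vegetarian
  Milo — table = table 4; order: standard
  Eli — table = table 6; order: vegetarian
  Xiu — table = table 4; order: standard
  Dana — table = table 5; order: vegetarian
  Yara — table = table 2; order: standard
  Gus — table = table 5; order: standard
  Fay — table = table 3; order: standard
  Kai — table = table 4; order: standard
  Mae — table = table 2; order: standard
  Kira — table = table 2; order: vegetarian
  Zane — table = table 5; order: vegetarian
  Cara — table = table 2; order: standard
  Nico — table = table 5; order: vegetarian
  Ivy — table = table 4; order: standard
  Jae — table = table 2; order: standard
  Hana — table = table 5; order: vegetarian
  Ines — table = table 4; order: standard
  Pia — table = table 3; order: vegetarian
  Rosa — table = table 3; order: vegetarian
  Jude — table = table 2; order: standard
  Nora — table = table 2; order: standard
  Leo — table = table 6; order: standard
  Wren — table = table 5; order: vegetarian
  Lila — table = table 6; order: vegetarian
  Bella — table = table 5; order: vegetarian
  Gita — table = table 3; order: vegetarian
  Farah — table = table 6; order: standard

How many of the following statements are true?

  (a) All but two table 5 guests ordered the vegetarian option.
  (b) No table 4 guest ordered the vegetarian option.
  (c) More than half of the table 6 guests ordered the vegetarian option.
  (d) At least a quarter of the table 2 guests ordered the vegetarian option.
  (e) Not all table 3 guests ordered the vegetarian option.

3

(a) table 5: |A| = 7, |A ∩ B| = 6; needs |A ∖ B| = 2 — false.
(b) table 4: |A| = 7, |A ∩ B| = 0; needs A ∩ B = ∅ (|A ∩ B| = 0) — true.
(c) table 6: |A| = 5, |A ∩ B| = 3; needs |A ∩ B| > |A ∖ B| — true.
(d) table 2: |A| = 8, |A ∩ B| = 1; needs |A ∩ B| / |A| ≥ 1/4 — false.
(e) table 3: |A| = 7, |A ∩ B| = 6; needs A ⊄ B (|A ∖ B| ≥ 1) — true.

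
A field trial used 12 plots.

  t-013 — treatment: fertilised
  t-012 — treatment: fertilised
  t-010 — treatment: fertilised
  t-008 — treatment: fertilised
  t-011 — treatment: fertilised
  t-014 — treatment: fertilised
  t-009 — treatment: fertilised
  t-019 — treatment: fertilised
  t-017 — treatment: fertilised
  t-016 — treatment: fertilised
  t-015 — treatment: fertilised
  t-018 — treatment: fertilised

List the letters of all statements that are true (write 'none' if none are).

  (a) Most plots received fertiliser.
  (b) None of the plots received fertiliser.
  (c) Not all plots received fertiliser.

|A| = 12, |A ∩ B| = 12, |A ∖ B| = 0.
(a) |A ∩ B| > |A ∖ B|: holds.
(b) A ∩ B = ∅ (|A ∩ B| = 0): fails.
(c) A ⊄ B (|A ∖ B| ≥ 1): fails.

(a)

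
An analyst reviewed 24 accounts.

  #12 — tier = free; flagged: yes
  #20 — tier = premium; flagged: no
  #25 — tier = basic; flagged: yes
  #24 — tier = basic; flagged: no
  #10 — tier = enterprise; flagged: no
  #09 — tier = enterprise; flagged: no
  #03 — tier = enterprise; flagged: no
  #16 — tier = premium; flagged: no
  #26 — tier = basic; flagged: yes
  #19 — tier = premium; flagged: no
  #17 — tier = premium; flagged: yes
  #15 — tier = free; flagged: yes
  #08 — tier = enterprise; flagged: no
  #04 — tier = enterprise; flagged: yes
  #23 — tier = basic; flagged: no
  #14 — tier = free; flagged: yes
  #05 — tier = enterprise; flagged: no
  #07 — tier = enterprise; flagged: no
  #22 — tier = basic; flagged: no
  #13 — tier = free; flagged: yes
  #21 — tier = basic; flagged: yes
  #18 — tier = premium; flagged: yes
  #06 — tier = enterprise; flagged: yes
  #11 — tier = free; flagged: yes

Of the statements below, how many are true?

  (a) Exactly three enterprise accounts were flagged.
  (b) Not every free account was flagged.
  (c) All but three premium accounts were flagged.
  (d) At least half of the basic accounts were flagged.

(a) enterprise: |A| = 8, |A ∩ B| = 2; needs |A ∩ B| = 3 — false.
(b) free: |A| = 5, |A ∩ B| = 5; needs A ⊄ B (|A ∖ B| ≥ 1) — false.
(c) premium: |A| = 5, |A ∩ B| = 2; needs |A ∖ B| = 3 — true.
(d) basic: |A| = 6, |A ∩ B| = 3; needs |A ∩ B| ≥ |A ∖ B| — true.

2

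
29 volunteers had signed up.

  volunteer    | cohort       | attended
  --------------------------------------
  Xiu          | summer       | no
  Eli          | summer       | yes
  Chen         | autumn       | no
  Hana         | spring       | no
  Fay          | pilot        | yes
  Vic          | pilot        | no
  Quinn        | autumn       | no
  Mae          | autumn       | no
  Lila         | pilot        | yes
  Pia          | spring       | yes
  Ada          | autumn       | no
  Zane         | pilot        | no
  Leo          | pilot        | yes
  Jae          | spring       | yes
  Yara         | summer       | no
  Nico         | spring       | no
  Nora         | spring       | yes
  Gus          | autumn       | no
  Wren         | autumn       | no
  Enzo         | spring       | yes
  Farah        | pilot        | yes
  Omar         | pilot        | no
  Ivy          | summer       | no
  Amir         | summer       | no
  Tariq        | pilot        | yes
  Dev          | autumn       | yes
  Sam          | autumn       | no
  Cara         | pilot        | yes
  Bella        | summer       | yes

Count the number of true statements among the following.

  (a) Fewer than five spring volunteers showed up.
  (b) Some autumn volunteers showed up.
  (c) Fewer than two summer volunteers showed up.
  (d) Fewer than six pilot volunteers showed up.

2

(a) spring: |A| = 6, |A ∩ B| = 4; needs |A ∩ B| < 5 — true.
(b) autumn: |A| = 8, |A ∩ B| = 1; needs A ∩ B ≠ ∅ (|A ∩ B| ≥ 1) — true.
(c) summer: |A| = 6, |A ∩ B| = 2; needs |A ∩ B| < 2 — false.
(d) pilot: |A| = 9, |A ∩ B| = 6; needs |A ∩ B| < 6 — false.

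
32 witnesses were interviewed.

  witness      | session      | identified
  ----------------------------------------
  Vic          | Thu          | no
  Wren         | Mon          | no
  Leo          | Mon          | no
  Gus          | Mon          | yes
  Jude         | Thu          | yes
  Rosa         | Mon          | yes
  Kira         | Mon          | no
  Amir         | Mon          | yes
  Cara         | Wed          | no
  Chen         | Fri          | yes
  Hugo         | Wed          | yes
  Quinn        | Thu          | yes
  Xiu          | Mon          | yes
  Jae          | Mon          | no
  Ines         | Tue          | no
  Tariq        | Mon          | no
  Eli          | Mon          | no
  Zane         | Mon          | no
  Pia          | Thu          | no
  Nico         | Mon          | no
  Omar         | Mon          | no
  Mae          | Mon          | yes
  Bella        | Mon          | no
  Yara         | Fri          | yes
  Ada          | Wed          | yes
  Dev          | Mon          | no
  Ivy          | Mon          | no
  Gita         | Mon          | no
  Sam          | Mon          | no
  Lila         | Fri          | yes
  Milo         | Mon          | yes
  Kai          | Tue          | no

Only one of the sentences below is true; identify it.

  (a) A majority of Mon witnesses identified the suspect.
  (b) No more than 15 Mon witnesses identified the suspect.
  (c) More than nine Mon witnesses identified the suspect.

|A| = 20, |A ∩ B| = 6, |A ∖ B| = 14.
(a) requires |A ∩ B| > |A ∖ B|: false.
(b) requires |A ∩ B| ≤ 15: true.
(c) requires |A ∩ B| > 9: false.

(b)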